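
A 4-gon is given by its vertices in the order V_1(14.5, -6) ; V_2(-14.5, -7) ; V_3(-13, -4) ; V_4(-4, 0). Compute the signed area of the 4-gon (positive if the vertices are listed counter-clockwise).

Apply the shoelace (surveyor's) formula: 2A = Σ (x_i·y_{i+1} − x_{i+1}·y_i), indices taken mod 4.
Cross-terms: -188.5, -33, -16, 24  ⇒  Σ = -213.5
Signed area = Σ/2 = -106.75 (negative ⇒ clockwise traversal).

-106.75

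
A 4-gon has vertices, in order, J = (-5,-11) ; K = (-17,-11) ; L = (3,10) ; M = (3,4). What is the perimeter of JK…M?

64

|JK| = √((-12)² + (0)²) = √144 = 12
|KL| = √((20)² + (21)²) = √841 = 29
|LM| = √((0)² + (-6)²) = √36 = 6
|MJ| = √((-8)² + (-15)²) = √289 = 17
Perimeter = 12 + 29 + 6 + 17 = 64.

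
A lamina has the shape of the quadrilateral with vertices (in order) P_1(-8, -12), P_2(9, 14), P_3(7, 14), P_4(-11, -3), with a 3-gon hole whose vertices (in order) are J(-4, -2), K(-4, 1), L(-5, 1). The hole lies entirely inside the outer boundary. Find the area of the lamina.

131

Outer boundary:
P_1→P_2: (-8)(14) − (9)(-12) = -4
P_2→P_3: (9)(14) − (7)(14) = 28
P_3→P_4: (7)(-3) − (-11)(14) = 133
P_4→P_1: (-11)(-12) − (-8)(-3) = 108
Σ = 265
Area = |Σ|/2 = 132.5.
Hole:
Apply the shoelace formula: 2A = Σ (x_i·y_{i+1} − x_{i+1}·y_i), indices taken mod 3.
Σ = (-12) + (1) + (14) = 3
Area = |Σ|/2 = 1.5.
Net area = 132.5 − 1.5 = 131.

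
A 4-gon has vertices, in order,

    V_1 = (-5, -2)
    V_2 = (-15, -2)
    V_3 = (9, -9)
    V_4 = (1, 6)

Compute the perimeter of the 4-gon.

|V_1V_2| = √((-10)² + (0)²) = √100 = 10
|V_2V_3| = √((24)² + (-7)²) = √625 = 25
|V_3V_4| = √((-8)² + (15)²) = √289 = 17
|V_4V_1| = √((-6)² + (-8)²) = √100 = 10
Perimeter = 10 + 25 + 17 + 10 = 62.

62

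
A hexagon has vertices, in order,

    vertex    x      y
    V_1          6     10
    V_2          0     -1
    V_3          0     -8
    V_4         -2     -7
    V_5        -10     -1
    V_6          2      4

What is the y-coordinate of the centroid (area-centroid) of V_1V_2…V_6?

-140/99

Apply the surveyor's formula. First the cross-terms c_i = x_i·y_{i+1} − x_{i+1}·y_i:
  -6, 0, -16, -68, -38, -4  ⇒  2A = -132, A = -66.
Then Σ (y_i + y_{i+1})·c_i = 560, so ȳ = 560 / (6·(-66)) = -140/99.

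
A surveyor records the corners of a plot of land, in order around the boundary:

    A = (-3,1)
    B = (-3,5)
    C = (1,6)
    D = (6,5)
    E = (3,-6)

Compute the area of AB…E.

66

A→B: (-3)(5) − (-3)(1) = -12
B→C: (-3)(6) − (1)(5) = -23
C→D: (1)(5) − (6)(6) = -31
D→E: (6)(-6) − (3)(5) = -51
E→A: (3)(1) − (-3)(-6) = -15
Σ = -132
Area = |Σ|/2 = 66.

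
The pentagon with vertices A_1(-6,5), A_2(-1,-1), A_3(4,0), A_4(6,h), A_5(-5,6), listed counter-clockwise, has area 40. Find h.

2

Write out the shoelace sum; only the two edges meeting at A_4 involve h:
2·Area = [(4·h − 6·0) + (6·6 − (-5)·h)] + 26
       = 9·h + 62 = 80
⇒ h = 2.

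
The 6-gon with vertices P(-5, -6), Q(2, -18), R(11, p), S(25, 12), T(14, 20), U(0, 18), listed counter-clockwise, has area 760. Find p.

Write out the shoelace sum; only the two edges meeting at R involve p:
2·Area = [(2·p − 11·(-18)) + (11·12 − 25·p)] + 776
       = -23·p + 1106 = 1520
⇒ p = -18.

-18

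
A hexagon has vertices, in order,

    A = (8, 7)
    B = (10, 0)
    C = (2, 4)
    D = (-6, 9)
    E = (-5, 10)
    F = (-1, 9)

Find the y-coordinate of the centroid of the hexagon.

74/13

Apply the shoelace (surveyor's) formula. First the cross-terms c_i = x_i·y_{i+1} − x_{i+1}·y_i:
  -70, 40, 42, -15, -35, -79  ⇒  2A = -117, A = -58.5.
Then Σ (y_i + y_{i+1})·c_i = -1998, so ȳ = -1998 / (6·(-58.5)) = 74/13.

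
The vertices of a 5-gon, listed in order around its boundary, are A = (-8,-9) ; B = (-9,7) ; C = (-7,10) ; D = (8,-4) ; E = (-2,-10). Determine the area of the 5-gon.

Apply the shoelace formula: 2A = Σ (x_i·y_{i+1} − x_{i+1}·y_i), indices taken mod 5.
Σ = (-137) + (-41) + (-52) + (-88) + (-62) = -380
Area = |Σ|/2 = 190.

190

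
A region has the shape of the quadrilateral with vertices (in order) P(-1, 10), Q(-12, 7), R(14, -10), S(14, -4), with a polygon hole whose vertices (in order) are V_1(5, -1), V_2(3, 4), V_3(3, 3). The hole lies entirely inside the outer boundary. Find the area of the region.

176.5

Outer boundary:
Apply Gauss's area formula: 2A = Σ (x_i·y_{i+1} − x_{i+1}·y_i), indices taken mod 4.
P→Q: (-1)(7) − (-12)(10) = 113
Q→R: (-12)(-10) − (14)(7) = 22
R→S: (14)(-4) − (14)(-10) = 84
S→P: (14)(10) − (-1)(-4) = 136
Σ = 355
Area = |Σ|/2 = 177.5.
Hole:
Apply the shoelace (surveyor's) formula: 2A = Σ (x_i·y_{i+1} − x_{i+1}·y_i), indices taken mod 3.
Σ = (23) + (-3) + (-18) = 2
Area = |Σ|/2 = 1.
Net area = 177.5 − 1 = 176.5.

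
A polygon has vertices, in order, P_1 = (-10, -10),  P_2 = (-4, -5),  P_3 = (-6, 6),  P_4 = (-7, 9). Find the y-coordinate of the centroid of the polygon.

Apply the shoelace (surveyor's) formula. First the cross-terms c_i = x_i·y_{i+1} − x_{i+1}·y_i:
  10, -54, -12, 160  ⇒  2A = 104, A = 52.
Then Σ (y_i + y_{i+1})·c_i = -544, so ȳ = -544 / (6·52) = -68/39.

-68/39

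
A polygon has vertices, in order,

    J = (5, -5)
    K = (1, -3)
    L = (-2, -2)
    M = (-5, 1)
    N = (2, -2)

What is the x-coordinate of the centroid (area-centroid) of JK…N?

Apply the shoelace (surveyor's) formula. First the cross-terms c_i = x_i·y_{i+1} − x_{i+1}·y_i:
  -10, -8, -12, 8, 0  ⇒  2A = -22, A = -11.
Then Σ (x_i + x_{i+1})·c_i = 8, so x̄ = 8 / (6·(-11)) = -4/33.

-4/33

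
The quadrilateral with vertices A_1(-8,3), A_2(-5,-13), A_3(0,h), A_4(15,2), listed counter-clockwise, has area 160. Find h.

The doubled signed area Σ (x_i y_{i+1} − x_{i+1} y_i) is linear in h.
With h=0 it equals 180; the coefficient of h is -20 (from the two edges through A_3).
So -20·h + 180 = 2·160 = 320 ⇒ h = -7.

-7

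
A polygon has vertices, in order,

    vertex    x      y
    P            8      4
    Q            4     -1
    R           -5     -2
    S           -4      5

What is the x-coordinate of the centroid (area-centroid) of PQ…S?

Apply the surveyor's formula. First the cross-terms c_i = x_i·y_{i+1} − x_{i+1}·y_i:
  -24, -13, -33, -56  ⇒  2A = -126, A = -63.
Then Σ (x_i + x_{i+1})·c_i = -202, so x̄ = -202 / (6·(-63)) = 101/189.

101/189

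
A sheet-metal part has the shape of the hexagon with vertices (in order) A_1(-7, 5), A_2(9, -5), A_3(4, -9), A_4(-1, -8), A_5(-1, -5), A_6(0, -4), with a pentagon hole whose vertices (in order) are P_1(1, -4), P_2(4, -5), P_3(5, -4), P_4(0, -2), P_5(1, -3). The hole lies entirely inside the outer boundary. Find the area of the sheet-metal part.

Outer boundary:
Apply Gauss's area formula: 2A = Σ (x_i·y_{i+1} − x_{i+1}·y_i), indices taken mod 6.
Σ = (-10) + (-61) + (-41) + (-3) + (4) + (-28) = -139
Area = |Σ|/2 = 69.5.
Hole:
Σ = (11) + (9) + (-10) + (2) + (-1) = 11
Area = |Σ|/2 = 5.5.
Net area = 69.5 − 5.5 = 64.

64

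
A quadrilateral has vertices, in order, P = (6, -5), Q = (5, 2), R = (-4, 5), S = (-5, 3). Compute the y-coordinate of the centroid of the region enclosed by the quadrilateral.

Apply the shoelace formula. First the cross-terms c_i = x_i·y_{i+1} − x_{i+1}·y_i:
  37, 33, 13, 7  ⇒  2A = 90, A = 45.
Then Σ (y_i + y_{i+1})·c_i = 210, so ȳ = 210 / (6·45) = 7/9.

7/9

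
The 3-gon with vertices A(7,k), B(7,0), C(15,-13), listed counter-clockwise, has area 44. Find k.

Write out the shoelace sum; only the two edges meeting at A involve k:
2·Area = [(15·k − 7·(-13)) + (7·0 − 7·k)] + -91
       = 8·k + 0 = 88
⇒ k = 11.

11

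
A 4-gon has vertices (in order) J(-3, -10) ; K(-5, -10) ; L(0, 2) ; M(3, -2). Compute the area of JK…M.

36

Σ = (-20) + (-10) + (-6) + (-36) = -72
Area = |Σ|/2 = 36.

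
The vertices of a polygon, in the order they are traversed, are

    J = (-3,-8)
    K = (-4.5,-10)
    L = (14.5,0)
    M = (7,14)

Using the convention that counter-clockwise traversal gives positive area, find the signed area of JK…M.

Σ = (-6) + (145) + (203) + (-14) = 328
Signed area = Σ/2 = 164 (positive ⇒ counter-clockwise traversal).

164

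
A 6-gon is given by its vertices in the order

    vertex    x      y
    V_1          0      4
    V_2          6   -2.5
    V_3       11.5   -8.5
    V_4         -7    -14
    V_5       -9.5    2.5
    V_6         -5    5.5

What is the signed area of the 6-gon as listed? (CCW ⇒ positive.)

Apply the surveyor's formula: 2A = Σ (x_i·y_{i+1} − x_{i+1}·y_i), indices taken mod 6.
V_1→V_2: (0)(-2.5) − (6)(4) = -24
V_2→V_3: (6)(-8.5) − (11.5)(-2.5) = -22.25
V_3→V_4: (11.5)(-14) − (-7)(-8.5) = -220.5
V_4→V_5: (-7)(2.5) − (-9.5)(-14) = -150.5
V_5→V_6: (-9.5)(5.5) − (-5)(2.5) = -39.75
V_6→V_1: (-5)(4) − (0)(5.5) = -20
Σ = -477
Signed area = Σ/2 = -238.5 (negative ⇒ clockwise traversal).

-238.5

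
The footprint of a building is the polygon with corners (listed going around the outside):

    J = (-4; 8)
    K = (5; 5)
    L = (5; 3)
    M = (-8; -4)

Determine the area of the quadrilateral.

73

Apply the shoelace (surveyor's) formula: 2A = Σ (x_i·y_{i+1} − x_{i+1}·y_i), indices taken mod 4.
Cross-terms: -60, -10, 4, -80  ⇒  Σ = -146
Area = |Σ|/2 = 73.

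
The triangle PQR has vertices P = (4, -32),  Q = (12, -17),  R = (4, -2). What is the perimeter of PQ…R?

64

|PQ| = √((8)² + (15)²) = √289 = 17
|QR| = √((-8)² + (15)²) = √289 = 17
|RP| = √((0)² + (-30)²) = √900 = 30
Perimeter = 17 + 17 + 30 = 64.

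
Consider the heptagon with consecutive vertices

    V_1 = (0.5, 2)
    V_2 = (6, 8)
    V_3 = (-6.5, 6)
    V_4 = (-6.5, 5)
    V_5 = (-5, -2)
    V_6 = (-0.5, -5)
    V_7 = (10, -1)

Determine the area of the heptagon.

Cross-terms: -8, 88, 6.5, 38, 24, 50.5, 20.5  ⇒  Σ = 219.5
Area = |Σ|/2 = 109.75.

109.75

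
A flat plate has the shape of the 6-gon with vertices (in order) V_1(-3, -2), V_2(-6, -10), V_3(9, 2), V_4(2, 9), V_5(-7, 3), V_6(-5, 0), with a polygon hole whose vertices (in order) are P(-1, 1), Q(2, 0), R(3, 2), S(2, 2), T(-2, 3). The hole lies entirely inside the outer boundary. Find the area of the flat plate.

Outer boundary:
V_1→V_2: (-3)(-10) − (-6)(-2) = 18
V_2→V_3: (-6)(2) − (9)(-10) = 78
V_3→V_4: (9)(9) − (2)(2) = 77
V_4→V_5: (2)(3) − (-7)(9) = 69
V_5→V_6: (-7)(0) − (-5)(3) = 15
V_6→V_1: (-5)(-2) − (-3)(0) = 10
Σ = 267
Area = |Σ|/2 = 133.5.
Hole:
P→Q: (-1)(0) − (2)(1) = -2
Q→R: (2)(2) − (3)(0) = 4
R→S: (3)(2) − (2)(2) = 2
S→T: (2)(3) − (-2)(2) = 10
T→P: (-2)(1) − (-1)(3) = 1
Σ = 15
Area = |Σ|/2 = 7.5.
Net area = 133.5 − 7.5 = 126.

126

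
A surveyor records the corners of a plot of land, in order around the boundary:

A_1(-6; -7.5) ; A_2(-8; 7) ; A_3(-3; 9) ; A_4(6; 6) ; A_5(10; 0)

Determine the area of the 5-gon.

Cross-terms: -102, -51, -72, -60, -75  ⇒  Σ = -360
Area = |Σ|/2 = 180.

180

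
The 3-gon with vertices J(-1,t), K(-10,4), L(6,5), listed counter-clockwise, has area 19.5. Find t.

The doubled signed area Σ (x_i y_{i+1} − x_{i+1} y_i) is linear in t.
With t=0 it equals -73; the coefficient of t is 16 (from the two edges through J).
So 16·t + -73 = 2·19.5 = 39 ⇒ t = 7.

7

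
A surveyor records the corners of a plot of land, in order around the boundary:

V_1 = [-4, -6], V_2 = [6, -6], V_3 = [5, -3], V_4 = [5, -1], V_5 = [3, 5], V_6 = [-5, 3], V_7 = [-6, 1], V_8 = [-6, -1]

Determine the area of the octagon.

Σ = (60) + (12) + (10) + (28) + (34) + (13) + (12) + (32) = 201
Area = |Σ|/2 = 100.5.

100.5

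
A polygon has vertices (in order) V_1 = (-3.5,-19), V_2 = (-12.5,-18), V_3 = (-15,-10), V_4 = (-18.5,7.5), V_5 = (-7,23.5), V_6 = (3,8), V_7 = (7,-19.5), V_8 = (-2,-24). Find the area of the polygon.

746.625

V_1→V_2: (-3.5)(-18) − (-12.5)(-19) = -174.5
V_2→V_3: (-12.5)(-10) − (-15)(-18) = -145
V_3→V_4: (-15)(7.5) − (-18.5)(-10) = -297.5
V_4→V_5: (-18.5)(23.5) − (-7)(7.5) = -382.25
V_5→V_6: (-7)(8) − (3)(23.5) = -126.5
V_6→V_7: (3)(-19.5) − (7)(8) = -114.5
V_7→V_8: (7)(-24) − (-2)(-19.5) = -207
V_8→V_1: (-2)(-19) − (-3.5)(-24) = -46
Σ = -1493.25
Area = |Σ|/2 = 746.625.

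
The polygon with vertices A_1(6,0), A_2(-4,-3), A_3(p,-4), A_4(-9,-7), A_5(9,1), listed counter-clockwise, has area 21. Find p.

Write out the shoelace sum; only the two edges meeting at A_3 involve p:
2·Area = [((-4)·(-4) − p·(-3)) + (p·(-7) − (-9)·(-4))] + 30
       = -4·p + 10 = 42
⇒ p = -8.

-8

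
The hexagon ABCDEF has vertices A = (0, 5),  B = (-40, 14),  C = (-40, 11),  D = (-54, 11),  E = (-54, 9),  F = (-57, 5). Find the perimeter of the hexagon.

|AB| = √((-40)² + (9)²) = √1681 = 41
|BC| = √((0)² + (-3)²) = √9 = 3
|CD| = √((-14)² + (0)²) = √196 = 14
|DE| = √((0)² + (-2)²) = √4 = 2
|EF| = √((-3)² + (-4)²) = √25 = 5
|FA| = √((57)² + (0)²) = √3249 = 57
Perimeter = 41 + 3 + 14 + 2 + 5 + 57 = 122.

122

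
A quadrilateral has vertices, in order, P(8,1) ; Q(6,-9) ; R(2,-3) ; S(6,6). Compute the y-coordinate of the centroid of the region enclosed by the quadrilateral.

-14/9

Apply Gauss's area formula. First the cross-terms c_i = x_i·y_{i+1} − x_{i+1}·y_i:
  -78, 0, 30, -42  ⇒  2A = -90, A = -45.
Then Σ (y_i + y_{i+1})·c_i = 420, so ȳ = 420 / (6·(-45)) = -14/9.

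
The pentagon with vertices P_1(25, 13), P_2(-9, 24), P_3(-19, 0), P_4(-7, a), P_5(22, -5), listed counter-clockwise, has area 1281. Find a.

-23

The doubled signed area Σ (x_i y_{i+1} − x_{i+1} y_i) is linear in a.
With a=0 it equals 1619; the coefficient of a is -41 (from the two edges through P_4).
So -41·a + 1619 = 2·1281 = 2562 ⇒ a = -23.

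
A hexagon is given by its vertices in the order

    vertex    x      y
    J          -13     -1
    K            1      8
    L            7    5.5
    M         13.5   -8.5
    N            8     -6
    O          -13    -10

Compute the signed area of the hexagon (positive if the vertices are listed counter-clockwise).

Apply the shoelace formula: 2A = Σ (x_i·y_{i+1} − x_{i+1}·y_i), indices taken mod 6.
Cross-terms: -103, -50.5, -133.75, -13, -158, -117  ⇒  Σ = -575.25
Signed area = Σ/2 = -287.625 (negative ⇒ clockwise traversal).

-287.625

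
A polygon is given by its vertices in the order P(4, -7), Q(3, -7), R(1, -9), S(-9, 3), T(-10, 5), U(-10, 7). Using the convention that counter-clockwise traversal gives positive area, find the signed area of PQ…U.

-49

Cross-terms: -7, -20, -78, -15, -20, 42  ⇒  Σ = -98
Signed area = Σ/2 = -49 (negative ⇒ clockwise traversal).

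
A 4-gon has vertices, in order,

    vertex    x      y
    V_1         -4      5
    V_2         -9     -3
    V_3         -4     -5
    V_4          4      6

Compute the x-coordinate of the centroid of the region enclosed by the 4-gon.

Apply Gauss's area formula. First the cross-terms c_i = x_i·y_{i+1} − x_{i+1}·y_i:
  57, 33, -4, 44  ⇒  2A = 130, A = 65.
Then Σ (x_i + x_{i+1})·c_i = -1170, so x̄ = -1170 / (6·65) = -3.

-3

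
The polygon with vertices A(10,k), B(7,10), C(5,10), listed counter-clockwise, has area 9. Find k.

Write out the shoelace sum; only the two edges meeting at A involve k:
2·Area = [(5·k − 10·10) + (10·10 − 7·k)] + 20
       = -2·k + 20 = 18
⇒ k = 1.

1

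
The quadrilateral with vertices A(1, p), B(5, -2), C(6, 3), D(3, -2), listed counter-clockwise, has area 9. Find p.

The doubled signed area Σ (x_i y_{i+1} − x_{i+1} y_i) is linear in p.
With p=0 it equals 6; the coefficient of p is -2 (from the two edges through A).
So -2·p + 6 = 2·9 = 18 ⇒ p = -6.

-6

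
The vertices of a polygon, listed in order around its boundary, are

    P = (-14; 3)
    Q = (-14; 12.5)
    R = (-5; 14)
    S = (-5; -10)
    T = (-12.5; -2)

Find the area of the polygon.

163.5

P→Q: (-14)(12.5) − (-14)(3) = -133
Q→R: (-14)(14) − (-5)(12.5) = -133.5
R→S: (-5)(-10) − (-5)(14) = 120
S→T: (-5)(-2) − (-12.5)(-10) = -115
T→P: (-12.5)(3) − (-14)(-2) = -65.5
Σ = -327
Area = |Σ|/2 = 163.5.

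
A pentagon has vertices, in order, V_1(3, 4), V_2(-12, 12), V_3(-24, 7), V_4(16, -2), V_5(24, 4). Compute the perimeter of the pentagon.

|V_1V_2| = √((-15)² + (8)²) = √289 = 17
|V_2V_3| = √((-12)² + (-5)²) = √169 = 13
|V_3V_4| = √((40)² + (-9)²) = √1681 = 41
|V_4V_5| = √((8)² + (6)²) = √100 = 10
|V_5V_1| = √((-21)² + (0)²) = √441 = 21
Perimeter = 17 + 13 + 41 + 10 + 21 = 102.

102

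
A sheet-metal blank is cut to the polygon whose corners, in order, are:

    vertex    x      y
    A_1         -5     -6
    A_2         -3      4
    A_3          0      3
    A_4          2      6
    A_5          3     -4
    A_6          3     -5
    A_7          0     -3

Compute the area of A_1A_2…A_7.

53

Apply the shoelace (surveyor's) formula: 2A = Σ (x_i·y_{i+1} − x_{i+1}·y_i), indices taken mod 7.
Cross-terms: -38, -9, -6, -26, -3, -9, -15  ⇒  Σ = -106
Area = |Σ|/2 = 53.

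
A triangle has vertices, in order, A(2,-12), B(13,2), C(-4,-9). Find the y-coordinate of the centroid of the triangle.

Apply the shoelace (surveyor's) formula. First the cross-terms c_i = x_i·y_{i+1} − x_{i+1}·y_i:
  160, -109, 66  ⇒  2A = 117, A = 58.5.
Then Σ (y_i + y_{i+1})·c_i = -2223, so ȳ = -2223 / (6·58.5) = -19/3.

-19/3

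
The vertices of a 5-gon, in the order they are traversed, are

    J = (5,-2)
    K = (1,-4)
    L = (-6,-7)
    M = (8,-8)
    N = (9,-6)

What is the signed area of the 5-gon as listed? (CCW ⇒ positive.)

45.5

Apply the surveyor's formula: 2A = Σ (x_i·y_{i+1} − x_{i+1}·y_i), indices taken mod 5.
J→K: (5)(-4) − (1)(-2) = -18
K→L: (1)(-7) − (-6)(-4) = -31
L→M: (-6)(-8) − (8)(-7) = 104
M→N: (8)(-6) − (9)(-8) = 24
N→J: (9)(-2) − (5)(-6) = 12
Σ = 91
Signed area = Σ/2 = 45.5 (positive ⇒ counter-clockwise traversal).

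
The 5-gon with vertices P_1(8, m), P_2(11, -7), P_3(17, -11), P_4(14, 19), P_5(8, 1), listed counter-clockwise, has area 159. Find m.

The doubled signed area Σ (x_i y_{i+1} − x_{i+1} y_i) is linear in m.
With m=0 it equals 273; the coefficient of m is -3 (from the two edges through P_1).
So -3·m + 273 = 2·159 = 318 ⇒ m = -15.

-15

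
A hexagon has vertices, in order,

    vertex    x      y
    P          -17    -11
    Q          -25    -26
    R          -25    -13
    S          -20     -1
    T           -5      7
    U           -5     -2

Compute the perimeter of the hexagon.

|PQ| = √((-8)² + (-15)²) = √289 = 17
|QR| = √((0)² + (13)²) = √169 = 13
|RS| = √((5)² + (12)²) = √169 = 13
|ST| = √((15)² + (8)²) = √289 = 17
|TU| = √((0)² + (-9)²) = √81 = 9
|UP| = √((-12)² + (-9)²) = √225 = 15
Perimeter = 17 + 13 + 13 + 17 + 9 + 15 = 84.

84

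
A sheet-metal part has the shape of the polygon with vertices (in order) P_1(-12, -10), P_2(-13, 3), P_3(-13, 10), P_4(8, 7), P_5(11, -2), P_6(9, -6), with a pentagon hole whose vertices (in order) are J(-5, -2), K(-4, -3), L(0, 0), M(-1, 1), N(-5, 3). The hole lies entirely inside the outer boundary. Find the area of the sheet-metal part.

Outer boundary:
Apply the shoelace (surveyor's) formula: 2A = Σ (x_i·y_{i+1} − x_{i+1}·y_i), indices taken mod 6.
Σ = (-166) + (-91) + (-171) + (-93) + (-48) + (-162) = -731
Area = |Σ|/2 = 365.5.
Hole:
Apply Gauss's area formula: 2A = Σ (x_i·y_{i+1} − x_{i+1}·y_i), indices taken mod 5.
Σ = (7) + (0) + (0) + (2) + (25) = 34
Area = |Σ|/2 = 17.
Net area = 365.5 − 17 = 348.5.

348.5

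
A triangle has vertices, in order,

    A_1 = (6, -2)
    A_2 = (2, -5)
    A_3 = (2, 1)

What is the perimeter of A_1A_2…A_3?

16

|A_1A_2| = √((-4)² + (-3)²) = √25 = 5
|A_2A_3| = √((0)² + (6)²) = √36 = 6
|A_3A_1| = √((4)² + (-3)²) = √25 = 5
Perimeter = 5 + 6 + 5 = 16.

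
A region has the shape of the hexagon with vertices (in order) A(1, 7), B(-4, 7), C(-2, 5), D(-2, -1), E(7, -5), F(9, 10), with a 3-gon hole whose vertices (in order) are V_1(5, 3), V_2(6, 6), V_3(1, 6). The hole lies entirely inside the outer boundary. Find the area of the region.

Outer boundary:
Apply Gauss's area formula: 2A = Σ (x_i·y_{i+1} − x_{i+1}·y_i), indices taken mod 6.
Cross-terms: 35, -6, 12, 17, 115, 53  ⇒  Σ = 226
Area = |Σ|/2 = 113.
Hole:
Apply the shoelace formula: 2A = Σ (x_i·y_{i+1} − x_{i+1}·y_i), indices taken mod 3.
Σ = (12) + (30) + (-27) = 15
Area = |Σ|/2 = 7.5.
Net area = 113 − 7.5 = 105.5.

105.5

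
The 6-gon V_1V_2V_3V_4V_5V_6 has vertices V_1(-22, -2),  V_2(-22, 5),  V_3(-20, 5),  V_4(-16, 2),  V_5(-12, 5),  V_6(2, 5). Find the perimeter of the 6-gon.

58

|V_1V_2| = √((0)² + (7)²) = √49 = 7
|V_2V_3| = √((2)² + (0)²) = √4 = 2
|V_3V_4| = √((4)² + (-3)²) = √25 = 5
|V_4V_5| = √((4)² + (3)²) = √25 = 5
|V_5V_6| = √((14)² + (0)²) = √196 = 14
|V_6V_1| = √((-24)² + (-7)²) = √625 = 25
Perimeter = 7 + 2 + 5 + 5 + 14 + 25 = 58.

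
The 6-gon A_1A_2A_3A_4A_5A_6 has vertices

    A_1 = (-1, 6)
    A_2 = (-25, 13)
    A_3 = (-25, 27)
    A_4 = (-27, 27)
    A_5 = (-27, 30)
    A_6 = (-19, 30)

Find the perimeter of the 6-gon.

|A_1A_2| = √((-24)² + (7)²) = √625 = 25
|A_2A_3| = √((0)² + (14)²) = √196 = 14
|A_3A_4| = √((-2)² + (0)²) = √4 = 2
|A_4A_5| = √((0)² + (3)²) = √9 = 3
|A_5A_6| = √((8)² + (0)²) = √64 = 8
|A_6A_1| = √((18)² + (-24)²) = √900 = 30
Perimeter = 25 + 14 + 2 + 3 + 8 + 30 = 82.

82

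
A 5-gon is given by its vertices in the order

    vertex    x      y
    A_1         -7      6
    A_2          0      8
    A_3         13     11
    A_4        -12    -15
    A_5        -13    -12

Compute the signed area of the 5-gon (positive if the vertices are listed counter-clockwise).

Σ = (-56) + (-104) + (-63) + (-51) + (-162) = -436
Signed area = Σ/2 = -218 (negative ⇒ clockwise traversal).

-218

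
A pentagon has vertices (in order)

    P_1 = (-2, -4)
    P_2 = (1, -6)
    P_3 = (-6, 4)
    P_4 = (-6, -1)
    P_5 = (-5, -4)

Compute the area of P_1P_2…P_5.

Apply the shoelace (surveyor's) formula: 2A = Σ (x_i·y_{i+1} − x_{i+1}·y_i), indices taken mod 5.
P_1→P_2: (-2)(-6) − (1)(-4) = 16
P_2→P_3: (1)(4) − (-6)(-6) = -32
P_3→P_4: (-6)(-1) − (-6)(4) = 30
P_4→P_5: (-6)(-4) − (-5)(-1) = 19
P_5→P_1: (-5)(-4) − (-2)(-4) = 12
Σ = 45
Area = |Σ|/2 = 22.5.

22.5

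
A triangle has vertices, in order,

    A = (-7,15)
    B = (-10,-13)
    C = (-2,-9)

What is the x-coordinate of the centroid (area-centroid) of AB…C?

-19/3

Apply the shoelace formula. First the cross-terms c_i = x_i·y_{i+1} − x_{i+1}·y_i:
  241, 64, -93  ⇒  2A = 212, A = 106.
Then Σ (x_i + x_{i+1})·c_i = -4028, so x̄ = -4028 / (6·106) = -19/3.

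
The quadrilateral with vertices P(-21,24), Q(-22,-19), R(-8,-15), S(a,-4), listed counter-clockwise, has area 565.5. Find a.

Write out the shoelace sum; only the two edges meeting at S involve a:
2·Area = [((-8)·(-4) − a·(-15)) + (a·24 − (-21)·(-4))] + 1105
       = 39·a + 1053 = 1131
⇒ a = 2.

2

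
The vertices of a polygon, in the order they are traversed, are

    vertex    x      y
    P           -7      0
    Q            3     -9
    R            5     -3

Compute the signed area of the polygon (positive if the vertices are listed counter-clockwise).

Σ = (63) + (36) + (-21) = 78
Signed area = Σ/2 = 39 (positive ⇒ counter-clockwise traversal).

39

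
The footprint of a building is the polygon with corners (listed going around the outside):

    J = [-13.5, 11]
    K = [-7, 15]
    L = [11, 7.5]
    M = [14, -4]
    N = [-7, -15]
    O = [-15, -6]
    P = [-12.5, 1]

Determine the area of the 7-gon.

563.5

Σ = (-125.5) + (-217.5) + (-149) + (-238) + (-183) + (-90) + (-124) = -1127
Area = |Σ|/2 = 563.5.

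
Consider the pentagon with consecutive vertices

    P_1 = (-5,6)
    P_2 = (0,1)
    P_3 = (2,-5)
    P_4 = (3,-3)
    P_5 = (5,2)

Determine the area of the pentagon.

31.5

Apply the surveyor's formula: 2A = Σ (x_i·y_{i+1} − x_{i+1}·y_i), indices taken mod 5.
Σ = (-5) + (-2) + (9) + (21) + (40) = 63
Area = |Σ|/2 = 31.5.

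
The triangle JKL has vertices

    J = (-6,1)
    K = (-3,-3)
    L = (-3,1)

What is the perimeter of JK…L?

|JK| = √((3)² + (-4)²) = √25 = 5
|KL| = √((0)² + (4)²) = √16 = 4
|LJ| = √((-3)² + (0)²) = √9 = 3
Perimeter = 5 + 4 + 3 = 12.

12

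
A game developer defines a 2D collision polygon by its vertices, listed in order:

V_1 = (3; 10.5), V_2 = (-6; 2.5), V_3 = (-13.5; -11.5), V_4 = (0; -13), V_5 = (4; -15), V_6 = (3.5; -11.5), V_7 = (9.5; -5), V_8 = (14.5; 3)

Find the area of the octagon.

Apply the shoelace (surveyor's) formula: 2A = Σ (x_i·y_{i+1} − x_{i+1}·y_i), indices taken mod 8.
Cross-terms: 70.5, 102.75, 175.5, 52, 6.5, 91.75, 101, 143.25  ⇒  Σ = 743.25
Area = |Σ|/2 = 371.625.

371.625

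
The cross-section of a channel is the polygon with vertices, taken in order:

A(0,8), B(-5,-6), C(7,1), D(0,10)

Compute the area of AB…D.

A→B: (0)(-6) − (-5)(8) = 40
B→C: (-5)(1) − (7)(-6) = 37
C→D: (7)(10) − (0)(1) = 70
D→A: (0)(8) − (0)(10) = 0
Σ = 147
Area = |Σ|/2 = 73.5.

73.5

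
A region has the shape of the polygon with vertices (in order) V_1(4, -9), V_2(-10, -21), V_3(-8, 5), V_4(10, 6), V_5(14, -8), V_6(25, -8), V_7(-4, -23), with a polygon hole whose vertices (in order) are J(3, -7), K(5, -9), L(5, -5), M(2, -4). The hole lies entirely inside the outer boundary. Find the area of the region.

Outer boundary:
Apply the shoelace (surveyor's) formula: 2A = Σ (x_i·y_{i+1} − x_{i+1}·y_i), indices taken mod 7.
Σ = (-174) + (-218) + (-98) + (-164) + (88) + (-607) + (128) = -1045
Area = |Σ|/2 = 522.5.
Hole:
Apply the shoelace (surveyor's) formula: 2A = Σ (x_i·y_{i+1} − x_{i+1}·y_i), indices taken mod 4.
Σ = (8) + (20) + (-10) + (-2) = 16
Area = |Σ|/2 = 8.
Net area = 522.5 − 8 = 514.5.

514.5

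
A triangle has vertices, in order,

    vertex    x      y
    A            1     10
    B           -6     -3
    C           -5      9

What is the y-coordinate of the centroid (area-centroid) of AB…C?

Apply the surveyor's formula. First the cross-terms c_i = x_i·y_{i+1} − x_{i+1}·y_i:
  57, -69, -59  ⇒  2A = -71, A = -35.5.
Then Σ (y_i + y_{i+1})·c_i = -1136, so ȳ = -1136 / (6·(-35.5)) = 16/3.

16/3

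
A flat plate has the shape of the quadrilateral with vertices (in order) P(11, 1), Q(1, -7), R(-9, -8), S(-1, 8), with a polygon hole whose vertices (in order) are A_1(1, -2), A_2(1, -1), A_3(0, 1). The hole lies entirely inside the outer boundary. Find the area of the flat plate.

Outer boundary:
Apply Gauss's area formula: 2A = Σ (x_i·y_{i+1} − x_{i+1}·y_i), indices taken mod 4.
Cross-terms: -78, -71, -80, -89  ⇒  Σ = -318
Area = |Σ|/2 = 159.
Hole:
Apply the shoelace formula: 2A = Σ (x_i·y_{i+1} − x_{i+1}·y_i), indices taken mod 3.
A_1→A_2: (1)(-1) − (1)(-2) = 1
A_2→A_3: (1)(1) − (0)(-1) = 1
A_3→A_1: (0)(-2) − (1)(1) = -1
Σ = 1
Area = |Σ|/2 = 0.5.
Net area = 159 − 0.5 = 158.5.

158.5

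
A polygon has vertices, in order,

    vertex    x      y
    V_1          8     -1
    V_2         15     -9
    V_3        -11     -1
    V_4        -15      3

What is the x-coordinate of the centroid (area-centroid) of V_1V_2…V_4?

2/3

Apply the shoelace formula. First the cross-terms c_i = x_i·y_{i+1} − x_{i+1}·y_i:
  -57, -114, -48, -9  ⇒  2A = -228, A = -114.
Then Σ (x_i + x_{i+1})·c_i = -456, so x̄ = -456 / (6·(-114)) = 2/3.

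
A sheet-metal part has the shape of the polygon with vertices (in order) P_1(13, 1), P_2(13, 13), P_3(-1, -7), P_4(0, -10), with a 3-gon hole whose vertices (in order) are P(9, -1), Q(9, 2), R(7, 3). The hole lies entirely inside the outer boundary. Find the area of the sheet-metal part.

106

Outer boundary:
Apply the surveyor's formula: 2A = Σ (x_i·y_{i+1} − x_{i+1}·y_i), indices taken mod 4.
P_1→P_2: (13)(13) − (13)(1) = 156
P_2→P_3: (13)(-7) − (-1)(13) = -78
P_3→P_4: (-1)(-10) − (0)(-7) = 10
P_4→P_1: (0)(1) − (13)(-10) = 130
Σ = 218
Area = |Σ|/2 = 109.
Hole:
Σ = (27) + (13) + (-34) = 6
Area = |Σ|/2 = 3.
Net area = 109 − 3 = 106.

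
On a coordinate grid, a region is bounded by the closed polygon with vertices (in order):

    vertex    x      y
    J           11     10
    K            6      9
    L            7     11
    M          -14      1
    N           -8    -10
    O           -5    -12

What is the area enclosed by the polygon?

239.5

Apply the shoelace (surveyor's) formula: 2A = Σ (x_i·y_{i+1} − x_{i+1}·y_i), indices taken mod 6.
J→K: (11)(9) − (6)(10) = 39
K→L: (6)(11) − (7)(9) = 3
L→M: (7)(1) − (-14)(11) = 161
M→N: (-14)(-10) − (-8)(1) = 148
N→O: (-8)(-12) − (-5)(-10) = 46
O→J: (-5)(10) − (11)(-12) = 82
Σ = 479
Area = |Σ|/2 = 239.5.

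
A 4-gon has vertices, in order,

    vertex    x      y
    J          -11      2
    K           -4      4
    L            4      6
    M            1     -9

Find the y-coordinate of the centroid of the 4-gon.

Apply the shoelace formula. First the cross-terms c_i = x_i·y_{i+1} − x_{i+1}·y_i:
  -36, -40, -42, -97  ⇒  2A = -215, A = -107.5.
Then Σ (y_i + y_{i+1})·c_i = 189, so ȳ = 189 / (6·(-107.5)) = -63/215.

-63/215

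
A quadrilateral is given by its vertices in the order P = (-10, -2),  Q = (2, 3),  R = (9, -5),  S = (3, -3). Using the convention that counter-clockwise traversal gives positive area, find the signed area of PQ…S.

P→Q: (-10)(3) − (2)(-2) = -26
Q→R: (2)(-5) − (9)(3) = -37
R→S: (9)(-3) − (3)(-5) = -12
S→P: (3)(-2) − (-10)(-3) = -36
Σ = -111
Signed area = Σ/2 = -55.5 (negative ⇒ clockwise traversal).

-55.5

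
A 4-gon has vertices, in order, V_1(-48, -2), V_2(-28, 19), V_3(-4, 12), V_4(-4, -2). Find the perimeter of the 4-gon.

|V_1V_2| = √((20)² + (21)²) = √841 = 29
|V_2V_3| = √((24)² + (-7)²) = √625 = 25
|V_3V_4| = √((0)² + (-14)²) = √196 = 14
|V_4V_1| = √((-44)² + (0)²) = √1936 = 44
Perimeter = 29 + 25 + 14 + 44 = 112.

112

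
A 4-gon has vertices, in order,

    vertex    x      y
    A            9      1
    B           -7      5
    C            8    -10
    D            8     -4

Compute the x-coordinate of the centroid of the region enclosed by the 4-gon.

275/87

Apply the shoelace (surveyor's) formula. First the cross-terms c_i = x_i·y_{i+1} − x_{i+1}·y_i:
  52, 30, 48, 44  ⇒  2A = 174, A = 87.
Then Σ (x_i + x_{i+1})·c_i = 1650, so x̄ = 1650 / (6·87) = 275/87.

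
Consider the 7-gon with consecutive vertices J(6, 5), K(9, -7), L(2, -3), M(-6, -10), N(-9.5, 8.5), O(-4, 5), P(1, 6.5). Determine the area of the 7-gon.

181.25

J→K: (6)(-7) − (9)(5) = -87
K→L: (9)(-3) − (2)(-7) = -13
L→M: (2)(-10) − (-6)(-3) = -38
M→N: (-6)(8.5) − (-9.5)(-10) = -146
N→O: (-9.5)(5) − (-4)(8.5) = -13.5
O→P: (-4)(6.5) − (1)(5) = -31
P→J: (1)(5) − (6)(6.5) = -34
Σ = -362.5
Area = |Σ|/2 = 181.25.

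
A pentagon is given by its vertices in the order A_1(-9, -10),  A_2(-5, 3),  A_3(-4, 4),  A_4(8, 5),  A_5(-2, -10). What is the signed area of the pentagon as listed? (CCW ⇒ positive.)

Apply the shoelace (surveyor's) formula: 2A = Σ (x_i·y_{i+1} − x_{i+1}·y_i), indices taken mod 5.
A_1→A_2: (-9)(3) − (-5)(-10) = -77
A_2→A_3: (-5)(4) − (-4)(3) = -8
A_3→A_4: (-4)(5) − (8)(4) = -52
A_4→A_5: (8)(-10) − (-2)(5) = -70
A_5→A_1: (-2)(-10) − (-9)(-10) = -70
Σ = -277
Signed area = Σ/2 = -138.5 (negative ⇒ clockwise traversal).

-138.5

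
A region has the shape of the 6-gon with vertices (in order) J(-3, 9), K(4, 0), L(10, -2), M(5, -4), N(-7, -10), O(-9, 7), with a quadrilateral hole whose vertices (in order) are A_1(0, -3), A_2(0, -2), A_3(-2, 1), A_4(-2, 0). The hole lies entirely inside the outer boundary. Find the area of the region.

Outer boundary:
Apply the shoelace (surveyor's) formula: 2A = Σ (x_i·y_{i+1} − x_{i+1}·y_i), indices taken mod 6.
Σ = (-36) + (-8) + (-30) + (-78) + (-139) + (-60) = -351
Area = |Σ|/2 = 175.5.
Hole:
Apply the shoelace (surveyor's) formula: 2A = Σ (x_i·y_{i+1} − x_{i+1}·y_i), indices taken mod 4.
Cross-terms: 0, -4, 2, 6  ⇒  Σ = 4
Area = |Σ|/2 = 2.
Net area = 175.5 − 2 = 173.5.

173.5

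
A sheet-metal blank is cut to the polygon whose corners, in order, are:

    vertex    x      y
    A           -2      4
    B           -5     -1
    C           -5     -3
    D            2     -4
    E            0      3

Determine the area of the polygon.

Cross-terms: 22, 10, 26, 6, 6  ⇒  Σ = 70
Area = |Σ|/2 = 35.

35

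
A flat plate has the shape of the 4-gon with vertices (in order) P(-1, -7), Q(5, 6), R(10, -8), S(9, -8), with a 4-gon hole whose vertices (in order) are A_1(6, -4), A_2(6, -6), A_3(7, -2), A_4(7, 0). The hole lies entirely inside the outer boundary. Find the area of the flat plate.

Outer boundary:
P→Q: (-1)(6) − (5)(-7) = 29
Q→R: (5)(-8) − (10)(6) = -100
R→S: (10)(-8) − (9)(-8) = -8
S→P: (9)(-7) − (-1)(-8) = -71
Σ = -150
Area = |Σ|/2 = 75.
Hole:
A_1→A_2: (6)(-6) − (6)(-4) = -12
A_2→A_3: (6)(-2) − (7)(-6) = 30
A_3→A_4: (7)(0) − (7)(-2) = 14
A_4→A_1: (7)(-4) − (6)(0) = -28
Σ = 4
Area = |Σ|/2 = 2.
Net area = 75 − 2 = 73.

73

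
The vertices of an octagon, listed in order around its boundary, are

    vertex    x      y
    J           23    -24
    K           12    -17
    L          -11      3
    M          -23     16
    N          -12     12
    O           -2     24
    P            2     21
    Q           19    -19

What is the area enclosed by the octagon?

627.5

J→K: (23)(-17) − (12)(-24) = -103
K→L: (12)(3) − (-11)(-17) = -151
L→M: (-11)(16) − (-23)(3) = -107
M→N: (-23)(12) − (-12)(16) = -84
N→O: (-12)(24) − (-2)(12) = -264
O→P: (-2)(21) − (2)(24) = -90
P→Q: (2)(-19) − (19)(21) = -437
Q→J: (19)(-24) − (23)(-19) = -19
Σ = -1255
Area = |Σ|/2 = 627.5.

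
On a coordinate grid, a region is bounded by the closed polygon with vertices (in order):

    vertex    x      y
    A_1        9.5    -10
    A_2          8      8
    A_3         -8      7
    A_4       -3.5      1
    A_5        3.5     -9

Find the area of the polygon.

185.5

Apply the shoelace (surveyor's) formula: 2A = Σ (x_i·y_{i+1} − x_{i+1}·y_i), indices taken mod 5.
Σ = (156) + (120) + (16.5) + (28) + (50.5) = 371
Area = |Σ|/2 = 185.5.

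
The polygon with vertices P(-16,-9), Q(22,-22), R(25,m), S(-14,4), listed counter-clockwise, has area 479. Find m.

-12

The doubled signed area Σ (x_i y_{i+1} − x_{i+1} y_i) is linear in m.
With m=0 it equals 1390; the coefficient of m is 36 (from the two edges through R).
So 36·m + 1390 = 2·479 = 958 ⇒ m = -12.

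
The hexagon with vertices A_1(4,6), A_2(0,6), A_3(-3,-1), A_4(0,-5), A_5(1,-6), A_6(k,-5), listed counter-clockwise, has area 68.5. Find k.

The doubled signed area Σ (x_i y_{i+1} − x_{i+1} y_i) is linear in k.
With k=0 it equals 77; the coefficient of k is 12 (from the two edges through A_6).
So 12·k + 77 = 2·68.5 = 137 ⇒ k = 5.

5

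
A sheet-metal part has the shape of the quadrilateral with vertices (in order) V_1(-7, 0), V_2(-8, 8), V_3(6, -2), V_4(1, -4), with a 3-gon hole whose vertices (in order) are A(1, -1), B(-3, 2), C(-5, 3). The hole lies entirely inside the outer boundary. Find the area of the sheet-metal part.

Outer boundary:
Apply Gauss's area formula: 2A = Σ (x_i·y_{i+1} − x_{i+1}·y_i), indices taken mod 4.
Σ = (-56) + (-32) + (-22) + (-28) = -138
Area = |Σ|/2 = 69.
Hole:
Σ = (-1) + (1) + (2) = 2
Area = |Σ|/2 = 1.
Net area = 69 − 1 = 68.

68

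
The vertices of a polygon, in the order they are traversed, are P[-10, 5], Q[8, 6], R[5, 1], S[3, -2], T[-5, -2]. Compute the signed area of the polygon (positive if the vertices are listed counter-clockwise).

Σ = (-100) + (-22) + (-13) + (-16) + (-45) = -196
Signed area = Σ/2 = -98 (negative ⇒ clockwise traversal).

-98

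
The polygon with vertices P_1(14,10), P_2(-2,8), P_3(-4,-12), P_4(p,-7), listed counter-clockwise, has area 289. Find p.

12

The doubled signed area Σ (x_i y_{i+1} − x_{i+1} y_i) is linear in p.
With p=0 it equals 314; the coefficient of p is 22 (from the two edges through P_4).
So 22·p + 314 = 2·289 = 578 ⇒ p = 12.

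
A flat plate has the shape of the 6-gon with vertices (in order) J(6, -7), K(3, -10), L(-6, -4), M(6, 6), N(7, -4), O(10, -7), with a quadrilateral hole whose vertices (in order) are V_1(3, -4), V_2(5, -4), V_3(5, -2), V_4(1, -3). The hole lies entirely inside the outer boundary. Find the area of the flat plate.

108

Outer boundary:
Apply the shoelace formula: 2A = Σ (x_i·y_{i+1} − x_{i+1}·y_i), indices taken mod 6.
J→K: (6)(-10) − (3)(-7) = -39
K→L: (3)(-4) − (-6)(-10) = -72
L→M: (-6)(6) − (6)(-4) = -12
M→N: (6)(-4) − (7)(6) = -66
N→O: (7)(-7) − (10)(-4) = -9
O→J: (10)(-7) − (6)(-7) = -28
Σ = -226
Area = |Σ|/2 = 113.
Hole:
Apply the shoelace (surveyor's) formula: 2A = Σ (x_i·y_{i+1} − x_{i+1}·y_i), indices taken mod 4.
Σ = (8) + (10) + (-13) + (5) = 10
Area = |Σ|/2 = 5.
Net area = 113 − 5 = 108.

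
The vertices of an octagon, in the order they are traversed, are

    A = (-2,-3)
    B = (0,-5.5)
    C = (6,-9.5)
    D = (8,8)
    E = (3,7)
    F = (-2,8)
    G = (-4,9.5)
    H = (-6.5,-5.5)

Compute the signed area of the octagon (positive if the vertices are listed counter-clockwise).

171.625

Apply the shoelace formula: 2A = Σ (x_i·y_{i+1} − x_{i+1}·y_i), indices taken mod 8.
Σ = (11) + (33) + (124) + (32) + (38) + (13) + (83.75) + (8.5) = 343.25
Signed area = Σ/2 = 171.625 (positive ⇒ counter-clockwise traversal).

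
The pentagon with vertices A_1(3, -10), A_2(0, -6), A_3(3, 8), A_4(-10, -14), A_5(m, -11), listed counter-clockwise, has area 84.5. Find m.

-3

Write out the shoelace sum; only the two edges meeting at A_5 involve m:
2·Area = [((-10)·(-11) − m·(-14)) + (m·(-10) − 3·(-11))] + 38
       = 4·m + 181 = 169
⇒ m = -3.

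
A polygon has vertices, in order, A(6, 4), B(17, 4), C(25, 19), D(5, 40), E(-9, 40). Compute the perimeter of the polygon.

110

|AB| = √((11)² + (0)²) = √121 = 11
|BC| = √((8)² + (15)²) = √289 = 17
|CD| = √((-20)² + (21)²) = √841 = 29
|DE| = √((-14)² + (0)²) = √196 = 14
|EA| = √((15)² + (-36)²) = √1521 = 39
Perimeter = 11 + 17 + 29 + 14 + 39 = 110.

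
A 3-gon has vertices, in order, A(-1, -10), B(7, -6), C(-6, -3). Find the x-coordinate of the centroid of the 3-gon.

0

Apply Gauss's area formula. First the cross-terms c_i = x_i·y_{i+1} − x_{i+1}·y_i:
  76, -57, 57  ⇒  2A = 76, A = 38.
Then Σ (x_i + x_{i+1})·c_i = 0, so x̄ = 0 / (6·38) = 0.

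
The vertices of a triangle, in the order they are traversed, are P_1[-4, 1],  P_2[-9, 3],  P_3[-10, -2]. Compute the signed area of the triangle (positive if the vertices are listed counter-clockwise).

Σ = (-3) + (48) + (-18) = 27
Signed area = Σ/2 = 13.5 (positive ⇒ counter-clockwise traversal).

13.5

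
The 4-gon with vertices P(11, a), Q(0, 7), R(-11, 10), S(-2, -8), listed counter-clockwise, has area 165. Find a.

10

The doubled signed area Σ (x_i y_{i+1} − x_{i+1} y_i) is linear in a.
With a=0 it equals 350; the coefficient of a is -2 (from the two edges through P).
So -2·a + 350 = 2·165 = 330 ⇒ a = 10.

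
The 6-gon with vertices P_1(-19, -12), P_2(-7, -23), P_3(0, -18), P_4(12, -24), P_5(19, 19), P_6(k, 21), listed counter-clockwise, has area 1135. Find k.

Write out the shoelace sum; only the two edges meeting at P_6 involve k:
2·Area = [(19·21 − k·19) + (k·(-12) − (-19)·21)] + 1379
       = -31·k + 2177 = 2270
⇒ k = -3.

-3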